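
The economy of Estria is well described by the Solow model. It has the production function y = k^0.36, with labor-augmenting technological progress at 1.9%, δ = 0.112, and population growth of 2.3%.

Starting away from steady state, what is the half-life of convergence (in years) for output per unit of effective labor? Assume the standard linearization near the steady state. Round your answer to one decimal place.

about 7.0 years

Near the steady state the convergence rate is λ = (1 − α)(n + g + δ).
λ = (1 − 0.36) × 0.154 = 0.64 × 0.154 = 0.09856
Half-life = ln 2 / λ = 0.6931 / 0.09856 ≈ 7.03 years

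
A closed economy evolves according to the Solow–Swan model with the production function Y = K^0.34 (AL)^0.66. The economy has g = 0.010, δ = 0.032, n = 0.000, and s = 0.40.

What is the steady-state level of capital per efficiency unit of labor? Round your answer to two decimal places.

k* ≈ 30.41

Steady state requires s·f(k) = (n + g + δ)·k, i.e. s·k^α = (n + g + δ)·k.
Dividing both sides by k: k^(1−α) = s / (n + g + δ).
k^0.66 = 0.40 / (0.000 + 0.010 + 0.032) = 0.40 / 0.042 = 9.5238
k* = 9.5238^(1/0.66) ≈ 30.4121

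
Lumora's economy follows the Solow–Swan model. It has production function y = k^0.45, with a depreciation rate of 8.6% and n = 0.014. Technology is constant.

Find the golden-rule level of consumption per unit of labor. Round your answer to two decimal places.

At the golden rule, f'(k) = n + δ, so α·k^(α−1) = n + δ and k_gold = (α/(n + δ))^(1/(1−α)).
k_gold = (0.45/0.100)^(1/0.55) = 4.5000^1.8182 ≈ 15.4053
c_gold = f(k_gold) − (n + δ)·k_gold = 3.4234 − 0.100×15.4053 ≈ 1.8829

c_gold ≈ 1.88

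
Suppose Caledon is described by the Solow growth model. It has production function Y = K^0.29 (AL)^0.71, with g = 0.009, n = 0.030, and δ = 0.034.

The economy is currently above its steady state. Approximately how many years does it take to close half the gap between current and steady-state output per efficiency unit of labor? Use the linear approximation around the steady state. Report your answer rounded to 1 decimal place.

Near the steady state the convergence rate is λ = (1 − α)(n + g + δ).
λ = (1 − 0.29) × 0.073 = 0.71 × 0.073 = 0.05183
Half-life = ln 2 / λ = 0.6931 / 0.05183 ≈ 13.37 years

t_½ ≈ 13.4 years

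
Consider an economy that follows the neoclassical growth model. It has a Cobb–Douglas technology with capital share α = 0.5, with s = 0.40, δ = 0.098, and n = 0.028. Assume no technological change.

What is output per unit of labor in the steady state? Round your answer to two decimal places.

In steady state, investment equals break-even investment: s·k^α = (n + δ)·k.
Rearranging, k^(1−α) = s / (n + δ).
k^0.5 = 0.40 / (0.028 + 0.098) = 0.40 / 0.126 = 3.1746
k* = 3.1746^(1/0.5) ≈ 10.0781
y* = (k*)^α = 10.0781^0.5 ≈ 3.1746

y* ≈ 3.17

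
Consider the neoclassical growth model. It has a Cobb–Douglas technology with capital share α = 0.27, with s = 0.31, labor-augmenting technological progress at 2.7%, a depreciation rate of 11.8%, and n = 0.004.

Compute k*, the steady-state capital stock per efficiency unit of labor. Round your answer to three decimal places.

At the steady state, Δk = 0, so s·k^α = (n + g + δ)·k.
Dividing both sides by k: k^(1−α) = s / (n + g + δ).
k^0.73 = 0.31 / (0.004 + 0.027 + 0.118) = 0.31 / 0.149 = 2.0805
k* = 2.0805^(1/0.73) ≈ 2.7280

k* ≈ 2.728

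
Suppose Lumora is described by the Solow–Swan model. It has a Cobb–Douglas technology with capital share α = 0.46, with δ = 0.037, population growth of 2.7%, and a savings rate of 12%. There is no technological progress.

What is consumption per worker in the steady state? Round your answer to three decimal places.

Steady state requires s·f(k) = (n + δ)·k, i.e. s·k^α = (n + δ)·k.
Rearranging, k^(1−α) = s / (n + δ).
k^0.54 = 0.12 / (0.027 + 0.037) = 0.12 / 0.064 = 1.8750
k* = 1.8750^(1/0.54) ≈ 3.2030
y* = (k*)^α = 3.2030^0.46 ≈ 1.7083
c* = (1 − s)·y* = (1 − 0.12) × 1.7083 ≈ 1.5033

c* ≈ 1.503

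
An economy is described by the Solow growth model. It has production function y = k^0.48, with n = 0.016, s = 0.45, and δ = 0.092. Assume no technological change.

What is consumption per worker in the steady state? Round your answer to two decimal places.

c* ≈ 2.05

At the steady state, Δk = 0, so s·k^α = (n + δ)·k.
Dividing both sides by k: k^(1−α) = s / (n + δ).
k^0.52 = 0.45 / (0.016 + 0.092) = 0.45 / 0.108 = 4.1667
k* = 4.1667^(1/0.52) ≈ 15.5564
y* = (k*)^α = 15.5564^0.48 ≈ 3.7335
c* = (1 − s)·y* = (1 − 0.45) × 3.7335 ≈ 2.0534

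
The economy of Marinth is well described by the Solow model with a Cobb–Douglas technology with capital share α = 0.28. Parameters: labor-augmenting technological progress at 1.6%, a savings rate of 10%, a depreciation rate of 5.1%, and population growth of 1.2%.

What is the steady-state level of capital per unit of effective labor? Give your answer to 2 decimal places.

In steady state, investment equals break-even investment: s·k^α = (n + g + δ)·k.
Rearranging, k^(1−α) = s / (n + g + δ).
k^0.72 = 0.10 / (0.012 + 0.016 + 0.051) = 0.10 / 0.079 = 1.2658
k* = 1.2658^(1/0.72) ≈ 1.3873

k* ≈ 1.39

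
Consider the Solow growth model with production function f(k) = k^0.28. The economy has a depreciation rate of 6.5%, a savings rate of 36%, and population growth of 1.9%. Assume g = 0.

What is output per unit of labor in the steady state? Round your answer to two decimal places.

y* = 1.76

In steady state, investment equals break-even investment: s·k^α = (n + δ)·k.
Rearranging, k^(1−α) = s / (n + δ).
k^0.72 = 0.36 / (0.019 + 0.065) = 0.36 / 0.084 = 4.2857
k* = 4.2857^(1/0.72) ≈ 7.5476
y* = (k*)^α = 7.5476^0.28 ≈ 1.7611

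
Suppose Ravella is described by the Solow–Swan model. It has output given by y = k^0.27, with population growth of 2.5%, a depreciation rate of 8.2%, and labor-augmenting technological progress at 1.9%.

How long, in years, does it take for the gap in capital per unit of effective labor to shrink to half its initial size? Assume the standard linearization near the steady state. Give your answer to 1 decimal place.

t_½ ≈ 7.5 years

Near the steady state the convergence rate is λ = (1 − α)(n + g + δ).
λ = (1 − 0.27) × 0.126 = 0.73 × 0.126 = 0.09198
Half-life = ln 2 / λ = 0.6931 / 0.09198 ≈ 7.54 years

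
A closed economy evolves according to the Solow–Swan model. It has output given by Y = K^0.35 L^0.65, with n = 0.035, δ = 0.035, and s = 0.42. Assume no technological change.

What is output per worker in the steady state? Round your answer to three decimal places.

At the steady state, Δk = 0, so s·k^α = (n + δ)·k.
Rearranging, k^(1−α) = s / (n + δ).
k^0.65 = 0.42 / (0.035 + 0.035) = 0.42 / 0.070 = 6.0000
k* = 6.0000^(1/0.65) ≈ 15.7455
y* = (k*)^α = 15.7455^0.35 ≈ 2.6242

y* = 2.624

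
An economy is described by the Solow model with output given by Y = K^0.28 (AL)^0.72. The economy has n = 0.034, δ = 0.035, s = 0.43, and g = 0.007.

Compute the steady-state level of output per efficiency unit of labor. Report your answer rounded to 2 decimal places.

Steady state requires s·f(k) = (n + g + δ)·k, i.e. s·k^α = (n + g + δ)·k.
Rearranging, k^(1−α) = s / (n + g + δ).
k^0.72 = 0.43 / (0.034 + 0.007 + 0.035) = 0.43 / 0.076 = 5.6579
k* = 5.6579^(1/0.72) ≈ 11.1008
y* = (k*)^α = 11.1008^0.28 ≈ 1.9620

y* ≈ 1.96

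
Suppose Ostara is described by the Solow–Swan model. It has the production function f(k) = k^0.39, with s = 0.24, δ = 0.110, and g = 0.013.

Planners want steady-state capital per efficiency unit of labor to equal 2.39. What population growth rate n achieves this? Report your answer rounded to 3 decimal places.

n ≈ 0.018

In steady state, investment equals break-even investment: s·k^α = (n + g + δ)·k.
So s / (n + g + δ) = (k*)^(1−α) = 2.39^0.61 = 1.7015.
Therefore n + g + δ = s / 1.7015 = 0.24 / 1.7015 = 0.1411, so n = 0.1411 − 0.123 = 0.0181.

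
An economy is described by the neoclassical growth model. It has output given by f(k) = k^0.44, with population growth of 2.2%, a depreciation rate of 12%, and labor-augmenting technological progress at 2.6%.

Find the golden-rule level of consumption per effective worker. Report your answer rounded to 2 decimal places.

c_gold ≈ 1.19

At the golden rule, f'(k) = n + g + δ, so α·k^(α−1) = n + g + δ and k_gold = (α/(n + g + δ))^(1/(1−α)).
k_gold = (0.44/0.168)^(1/0.56) = 2.6190^1.7857 ≈ 5.5804
c_gold = f(k_gold) − (n + g + δ)·k_gold = 2.1308 − 0.168×5.5804 ≈ 1.1933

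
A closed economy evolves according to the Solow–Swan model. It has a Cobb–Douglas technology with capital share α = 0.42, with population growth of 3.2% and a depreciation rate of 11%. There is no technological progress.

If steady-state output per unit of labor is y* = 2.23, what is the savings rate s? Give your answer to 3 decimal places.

s ≈ 0.430

Steady state requires s·f(k) = (n + δ)·k, i.e. s·k^α = (n + δ)·k.
Since y* = [s/(n + δ)]^(α/(1−α)), we have s/(n + δ) = (y*)^((1−α)/α) = 2.23^1.381 = 3.0270.
Therefore s = 3.0270 × (n + δ) = 3.0270 × 0.142 = 0.4298.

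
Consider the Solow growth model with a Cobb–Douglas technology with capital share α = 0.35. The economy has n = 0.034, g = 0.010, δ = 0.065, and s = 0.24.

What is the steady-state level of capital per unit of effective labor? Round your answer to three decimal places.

k* = 3.368

In steady state, investment equals break-even investment: s·k^α = (n + g + δ)·k.
Rearranging, k^(1−α) = s / (n + g + δ).
k^0.65 = 0.24 / (0.034 + 0.010 + 0.065) = 0.24 / 0.109 = 2.2018
k* = 2.2018^(1/0.65) ≈ 3.3678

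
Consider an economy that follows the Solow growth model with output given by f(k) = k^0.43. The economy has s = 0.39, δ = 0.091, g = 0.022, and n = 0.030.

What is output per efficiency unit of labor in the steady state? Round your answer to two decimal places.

y* ≈ 2.13

Steady state requires s·f(k) = (n + g + δ)·k, i.e. s·k^α = (n + g + δ)·k.
Rearranging, k^(1−α) = s / (n + g + δ).
k^0.57 = 0.39 / (0.030 + 0.022 + 0.091) = 0.39 / 0.143 = 2.7273
k* = 2.7273^(1/0.57) ≈ 5.8136
y* = (k*)^α = 5.8136^0.43 ≈ 2.1316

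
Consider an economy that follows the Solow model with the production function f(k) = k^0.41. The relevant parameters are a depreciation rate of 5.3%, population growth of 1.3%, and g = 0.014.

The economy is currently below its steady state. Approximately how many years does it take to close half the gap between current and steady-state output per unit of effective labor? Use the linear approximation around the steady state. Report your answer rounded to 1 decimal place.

half-life ≈ 14.7 years

Near the steady state the convergence rate is λ = (1 − α)(n + g + δ).
λ = (1 − 0.41) × 0.080 = 0.59 × 0.080 = 0.0472
Half-life = ln 2 / λ = 0.6931 / 0.0472 ≈ 14.68 years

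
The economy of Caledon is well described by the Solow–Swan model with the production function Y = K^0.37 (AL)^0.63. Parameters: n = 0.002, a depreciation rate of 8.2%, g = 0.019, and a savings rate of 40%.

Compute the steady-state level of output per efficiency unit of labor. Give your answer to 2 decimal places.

y* ≈ 2.22

In steady state, investment equals break-even investment: s·k^α = (n + g + δ)·k.
Rearranging, k^(1−α) = s / (n + g + δ).
k^0.63 = 0.40 / (0.002 + 0.019 + 0.082) = 0.40 / 0.103 = 3.8835
k* = 3.8835^(1/0.63) ≈ 8.6154
y* = (k*)^α = 8.6154^0.37 ≈ 2.2185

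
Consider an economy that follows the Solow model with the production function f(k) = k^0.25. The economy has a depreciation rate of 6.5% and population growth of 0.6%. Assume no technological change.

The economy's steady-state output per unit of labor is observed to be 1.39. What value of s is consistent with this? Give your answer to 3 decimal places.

s ≈ 0.191

Steady state requires s·f(k) = (n + δ)·k, i.e. s·k^α = (n + δ)·k.
Since y* = [s/(n + δ)]^(α/(1−α)), we have s/(n + δ) = (y*)^((1−α)/α) = 1.39^3 = 2.6856.
Therefore s = 2.6856 × (n + δ) = 2.6856 × 0.071 = 0.1907.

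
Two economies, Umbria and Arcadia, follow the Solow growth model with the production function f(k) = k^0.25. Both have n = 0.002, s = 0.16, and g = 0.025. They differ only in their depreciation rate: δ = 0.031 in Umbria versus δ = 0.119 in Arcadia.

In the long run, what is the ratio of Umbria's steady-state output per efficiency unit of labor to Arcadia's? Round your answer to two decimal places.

ratio ≈ 1.36

Steady-state y* = [s/(n + g + δ)]^(α/(1−α)), so the ratio is [ (s_U/(n + g + δ)_U) / (s_A/(n + g + δ)_A) ]^0.3333.
s_U/(n + g + δ)_U = 0.16/0.058 = 2.7586; s_A/(n + g + δ)_A = 0.16/0.146 = 1.0959.
Ratio = (2.7586/1.0959)^0.3333 = 2.5172^0.3333 ≈ 1.3603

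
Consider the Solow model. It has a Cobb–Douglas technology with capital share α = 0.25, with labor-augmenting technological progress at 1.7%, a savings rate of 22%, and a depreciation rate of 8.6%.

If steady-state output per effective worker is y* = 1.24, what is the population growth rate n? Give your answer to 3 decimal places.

In steady state, investment equals break-even investment: s·k^α = (n + g + δ)·k.
Since y* = [s/(n + g + δ)]^(α/(1−α)), we have s/(n + g + δ) = (y*)^((1−α)/α) = 1.24^3 = 1.9066.
Therefore n + g + δ = s / 1.9066 = 0.22 / 1.9066 = 0.1154, so n = 0.1154 − 0.103 = 0.0124.

n ≈ 0.012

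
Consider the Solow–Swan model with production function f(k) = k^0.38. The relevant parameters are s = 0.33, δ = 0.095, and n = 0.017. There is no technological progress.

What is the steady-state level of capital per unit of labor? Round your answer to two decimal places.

k* = 5.71

At the steady state, Δk = 0, so s·k^α = (n + δ)·k.
Rearranging, k^(1−α) = s / (n + δ).
k^0.62 = 0.33 / (0.017 + 0.095) = 0.33 / 0.112 = 2.9464
k* = 2.9464^(1/0.62) ≈ 5.7138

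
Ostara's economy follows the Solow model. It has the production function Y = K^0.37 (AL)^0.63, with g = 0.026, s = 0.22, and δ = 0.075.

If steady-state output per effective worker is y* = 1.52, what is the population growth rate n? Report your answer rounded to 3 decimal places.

In steady state, investment equals break-even investment: s·k^α = (n + g + δ)·k.
Since y* = [s/(n + g + δ)]^(α/(1−α)), we have s/(n + g + δ) = (y*)^((1−α)/α) = 1.52^1.7027 = 2.0400.
Therefore n + g + δ = s / 2.0400 = 0.22 / 2.0400 = 0.1078, so n = 0.1078 − 0.101 = 0.0068.

n ≈ 0.007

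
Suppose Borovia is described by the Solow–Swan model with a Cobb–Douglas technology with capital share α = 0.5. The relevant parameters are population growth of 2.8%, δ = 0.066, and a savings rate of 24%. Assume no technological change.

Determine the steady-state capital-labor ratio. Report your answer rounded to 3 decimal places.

Steady state requires s·f(k) = (n + δ)·k, i.e. s·k^α = (n + δ)·k.
Dividing both sides by k: k^(1−α) = s / (n + δ).
k^0.5 = 0.24 / (0.028 + 0.066) = 0.24 / 0.094 = 2.5532
k* = 2.5532^(1/0.5) ≈ 6.5188

k* ≈ 6.519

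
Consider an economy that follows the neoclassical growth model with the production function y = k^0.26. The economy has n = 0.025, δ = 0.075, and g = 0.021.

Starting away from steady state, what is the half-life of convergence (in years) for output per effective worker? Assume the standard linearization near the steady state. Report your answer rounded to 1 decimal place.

Near the steady state the convergence rate is λ = (1 − α)(n + g + δ).
λ = (1 − 0.26) × 0.121 = 0.74 × 0.121 = 0.08954
Half-life = ln 2 / λ = 0.6931 / 0.08954 ≈ 7.74 years

t_½ ≈ 7.7 years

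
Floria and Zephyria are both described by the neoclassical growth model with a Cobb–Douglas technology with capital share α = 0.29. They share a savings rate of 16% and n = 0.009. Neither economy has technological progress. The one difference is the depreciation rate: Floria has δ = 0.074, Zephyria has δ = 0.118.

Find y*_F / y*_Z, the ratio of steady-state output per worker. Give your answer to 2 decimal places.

ratio ≈ 1.19

Steady-state y* = [s/(n + δ)]^(α/(1−α)), so the ratio is [ (s_F/(n + δ)_F) / (s_Z/(n + δ)_Z) ]^0.4085.
s_F/(n + δ)_F = 0.16/0.083 = 1.9277; s_Z/(n + δ)_Z = 0.16/0.127 = 1.2598.
Ratio = (1.9277/1.2598)^0.4085 = 1.5302^0.4085 ≈ 1.1898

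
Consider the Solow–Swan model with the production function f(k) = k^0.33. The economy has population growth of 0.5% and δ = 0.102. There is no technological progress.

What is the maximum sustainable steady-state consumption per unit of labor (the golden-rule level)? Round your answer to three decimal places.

At the golden rule, f'(k) = n + δ, so α·k^(α−1) = n + δ and k_gold = (α/(n + δ))^(1/(1−α)).
k_gold = (0.33/0.107)^(1/0.67) = 3.0841^1.4925 ≈ 5.3706
c_gold = f(k_gold) − (n + δ)·k_gold = 1.7414 − 0.107×5.3706 ≈ 1.1667

c_gold ≈ 1.167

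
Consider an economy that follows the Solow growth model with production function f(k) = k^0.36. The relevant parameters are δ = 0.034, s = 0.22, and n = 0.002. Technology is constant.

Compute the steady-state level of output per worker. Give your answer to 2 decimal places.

Steady state requires s·f(k) = (n + δ)·k, i.e. s·k^α = (n + δ)·k.
Dividing both sides by k: k^(1−α) = s / (n + δ).
k^0.64 = 0.22 / (0.002 + 0.034) = 0.22 / 0.036 = 6.1111
k* = 6.1111^(1/0.64) ≈ 16.9165
y* = (k*)^α = 16.9165^0.36 ≈ 2.7682

y* ≈ 2.77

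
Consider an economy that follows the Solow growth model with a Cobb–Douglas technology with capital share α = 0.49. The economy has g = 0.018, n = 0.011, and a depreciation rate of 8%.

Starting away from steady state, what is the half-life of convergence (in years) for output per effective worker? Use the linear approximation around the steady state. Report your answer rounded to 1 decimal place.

Near the steady state the convergence rate is λ = (1 − α)(n + g + δ).
λ = (1 − 0.49) × 0.109 = 0.51 × 0.109 = 0.05559
Half-life = ln 2 / λ = 0.6931 / 0.05559 ≈ 12.47 years

about 12.5 years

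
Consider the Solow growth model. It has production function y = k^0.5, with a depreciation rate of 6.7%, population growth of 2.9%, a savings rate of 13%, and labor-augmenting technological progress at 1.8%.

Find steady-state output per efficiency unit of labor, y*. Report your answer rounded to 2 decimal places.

y* ≈ 1.14

Steady state requires s·f(k) = (n + g + δ)·k, i.e. s·k^α = (n + g + δ)·k.
Rearranging, k^(1−α) = s / (n + g + δ).
k^0.5 = 0.13 / (0.029 + 0.018 + 0.067) = 0.13 / 0.114 = 1.1404
k* = 1.1404^(1/0.5) ≈ 1.3005
y* = (k*)^α = 1.3005^0.5 ≈ 1.1404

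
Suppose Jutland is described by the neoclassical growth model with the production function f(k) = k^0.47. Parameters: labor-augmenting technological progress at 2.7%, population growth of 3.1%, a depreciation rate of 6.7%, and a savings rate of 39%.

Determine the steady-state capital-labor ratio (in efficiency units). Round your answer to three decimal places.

k* = 8.558

At the steady state, Δk = 0, so s·k^α = (n + g + δ)·k.
Rearranging, k^(1−α) = s / (n + g + δ).
k^0.53 = 0.39 / (0.031 + 0.027 + 0.067) = 0.39 / 0.125 = 3.1200
k* = 3.1200^(1/0.53) ≈ 8.5579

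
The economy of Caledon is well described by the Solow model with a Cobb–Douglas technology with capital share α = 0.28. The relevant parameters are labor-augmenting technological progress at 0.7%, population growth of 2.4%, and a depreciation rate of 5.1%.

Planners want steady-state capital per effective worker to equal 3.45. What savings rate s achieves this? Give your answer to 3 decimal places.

s ≈ 0.200

Steady state requires s·f(k) = (n + g + δ)·k, i.e. s·k^α = (n + g + δ)·k.
So s / (n + g + δ) = (k*)^(1−α) = 3.45^0.72 = 2.4391.
Therefore s = 2.4391 × (n + g + δ) = 2.4391 × 0.082 = 0.2000.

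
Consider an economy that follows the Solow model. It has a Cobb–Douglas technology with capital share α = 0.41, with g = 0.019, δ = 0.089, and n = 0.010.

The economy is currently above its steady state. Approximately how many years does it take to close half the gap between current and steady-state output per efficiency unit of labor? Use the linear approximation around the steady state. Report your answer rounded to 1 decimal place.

t_½ ≈ 10.0 years

Near the steady state the convergence rate is λ = (1 − α)(n + g + δ).
λ = (1 − 0.41) × 0.118 = 0.59 × 0.118 = 0.06962
Half-life = ln 2 / λ = 0.6931 / 0.06962 ≈ 9.96 years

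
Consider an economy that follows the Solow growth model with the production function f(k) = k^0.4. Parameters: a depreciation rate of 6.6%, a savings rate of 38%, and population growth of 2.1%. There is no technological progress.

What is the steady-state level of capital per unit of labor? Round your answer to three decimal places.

k* = 11.671

In steady state, investment equals break-even investment: s·k^α = (n + δ)·k.
Dividing both sides by k: k^(1−α) = s / (n + δ).
k^0.6 = 0.38 / (0.021 + 0.066) = 0.38 / 0.087 = 4.3678
k* = 4.3678^(1/0.6) ≈ 11.6709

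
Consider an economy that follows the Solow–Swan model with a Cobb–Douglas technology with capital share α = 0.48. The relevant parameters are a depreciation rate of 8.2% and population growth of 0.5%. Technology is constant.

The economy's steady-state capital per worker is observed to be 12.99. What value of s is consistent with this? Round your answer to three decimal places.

s ≈ 0.330

In steady state, investment equals break-even investment: s·k^α = (n + δ)·k.
So s / (n + δ) = (k*)^(1−α) = 12.99^0.52 = 3.7938.
Therefore s = 3.7938 × (n + δ) = 3.7938 × 0.087 = 0.3301.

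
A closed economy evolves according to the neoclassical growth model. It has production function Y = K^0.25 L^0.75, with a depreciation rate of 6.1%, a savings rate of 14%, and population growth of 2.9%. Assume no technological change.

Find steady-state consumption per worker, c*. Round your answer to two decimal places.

In steady state, investment equals break-even investment: s·k^α = (n + δ)·k.
Rearranging, k^(1−α) = s / (n + δ).
k^0.75 = 0.14 / (0.029 + 0.061) = 0.14 / 0.090 = 1.5556
k* = 1.5556^(1/0.75) ≈ 1.8025
y* = (k*)^α = 1.8025^0.25 ≈ 1.1587
c* = (1 − s)·y* = (1 − 0.14) × 1.1587 ≈ 0.9965

c* ≈ 1.00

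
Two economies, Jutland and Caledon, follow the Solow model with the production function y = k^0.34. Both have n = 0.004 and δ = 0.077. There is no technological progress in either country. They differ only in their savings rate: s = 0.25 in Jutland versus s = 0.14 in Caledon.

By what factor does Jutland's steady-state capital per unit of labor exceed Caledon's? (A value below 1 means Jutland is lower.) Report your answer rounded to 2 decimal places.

ratio ≈ 2.41

Steady-state k* = [s/(n + δ)]^(1/(1−α)), so the ratio is [ (s_J/(n + δ)_J) / (s_C/(n + δ)_C) ]^1.5152.
s_J/(n + δ)_J = 0.25/0.081 = 3.0864; s_C/(n + δ)_C = 0.14/0.081 = 1.7284.
Ratio = (3.0864/1.7284)^1.5152 = 1.7857^1.5152 ≈ 2.4074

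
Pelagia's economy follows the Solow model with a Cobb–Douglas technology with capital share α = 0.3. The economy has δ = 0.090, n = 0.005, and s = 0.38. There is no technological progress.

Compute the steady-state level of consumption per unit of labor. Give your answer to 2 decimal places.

c* = 1.12

In steady state, investment equals break-even investment: s·k^α = (n + δ)·k.
Dividing both sides by k: k^(1−α) = s / (n + δ).
k^0.7 = 0.38 / (0.005 + 0.090) = 0.38 / 0.095 = 4.0000
k* = 4.0000^(1/0.7) ≈ 7.2458
y* = (k*)^α = 7.2458^0.3 ≈ 1.8114
c* = (1 − s)·y* = (1 − 0.38) × 1.8114 ≈ 1.1231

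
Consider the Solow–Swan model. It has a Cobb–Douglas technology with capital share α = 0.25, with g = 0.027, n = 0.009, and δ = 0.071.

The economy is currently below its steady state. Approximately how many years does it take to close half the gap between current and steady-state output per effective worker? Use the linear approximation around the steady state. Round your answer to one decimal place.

t_½ ≈ 8.6 years

Near the steady state the convergence rate is λ = (1 − α)(n + g + δ).
λ = (1 − 0.25) × 0.107 = 0.75 × 0.107 = 0.08025
Half-life = ln 2 / λ = 0.6931 / 0.08025 ≈ 8.64 years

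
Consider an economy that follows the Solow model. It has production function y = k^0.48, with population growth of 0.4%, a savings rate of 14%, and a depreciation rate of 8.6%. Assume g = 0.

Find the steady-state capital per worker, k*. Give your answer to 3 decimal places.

k* ≈ 2.339

Steady state requires s·f(k) = (n + δ)·k, i.e. s·k^α = (n + δ)·k.
Dividing both sides by k: k^(1−α) = s / (n + δ).
k^0.52 = 0.14 / (0.004 + 0.086) = 0.14 / 0.090 = 1.5556
k* = 1.5556^(1/0.52) ≈ 2.3390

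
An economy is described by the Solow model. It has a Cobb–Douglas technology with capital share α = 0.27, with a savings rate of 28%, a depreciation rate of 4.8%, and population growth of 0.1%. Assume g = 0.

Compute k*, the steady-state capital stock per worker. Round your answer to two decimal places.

k* = 10.89

In steady state, investment equals break-even investment: s·k^α = (n + δ)·k.
Dividing both sides by k: k^(1−α) = s / (n + δ).
k^0.73 = 0.28 / (0.001 + 0.048) = 0.28 / 0.049 = 5.7143
k* = 5.7143^(1/0.73) ≈ 10.8877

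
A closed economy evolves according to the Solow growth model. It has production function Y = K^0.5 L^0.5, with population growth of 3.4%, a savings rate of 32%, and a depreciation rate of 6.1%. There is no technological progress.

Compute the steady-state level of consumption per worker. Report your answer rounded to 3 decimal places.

c* = 2.291

In steady state, investment equals break-even investment: s·k^α = (n + δ)·k.
Rearranging, k^(1−α) = s / (n + δ).
k^0.5 = 0.32 / (0.034 + 0.061) = 0.32 / 0.095 = 3.3684
k* = 3.3684^(1/0.5) ≈ 11.3461
y* = (k*)^α = 11.3461^0.5 ≈ 3.3684
c* = (1 − s)·y* = (1 − 0.32) × 3.3684 ≈ 2.2905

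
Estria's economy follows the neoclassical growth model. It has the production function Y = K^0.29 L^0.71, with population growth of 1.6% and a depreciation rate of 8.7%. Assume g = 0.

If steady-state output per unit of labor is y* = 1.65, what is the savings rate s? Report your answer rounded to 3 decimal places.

s ≈ 0.351

At the steady state, Δk = 0, so s·k^α = (n + δ)·k.
Since y* = [s/(n + δ)]^(α/(1−α)), we have s/(n + δ) = (y*)^((1−α)/α) = 1.65^2.4483 = 3.4077.
Therefore s = 3.4077 × (n + δ) = 3.4077 × 0.103 = 0.3510.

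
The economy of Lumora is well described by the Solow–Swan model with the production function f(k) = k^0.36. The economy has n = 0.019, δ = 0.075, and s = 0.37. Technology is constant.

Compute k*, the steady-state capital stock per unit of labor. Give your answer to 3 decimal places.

At the steady state, Δk = 0, so s·k^α = (n + δ)·k.
Dividing both sides by k: k^(1−α) = s / (n + δ).
k^0.64 = 0.37 / (0.019 + 0.075) = 0.37 / 0.094 = 3.9362
k* = 3.9362^(1/0.64) ≈ 8.5076

k* = 8.508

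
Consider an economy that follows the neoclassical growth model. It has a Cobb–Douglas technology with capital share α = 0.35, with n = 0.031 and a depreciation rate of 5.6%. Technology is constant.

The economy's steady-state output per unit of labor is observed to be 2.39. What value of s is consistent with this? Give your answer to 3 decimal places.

Steady state requires s·f(k) = (n + δ)·k, i.e. s·k^α = (n + δ)·k.
Since y* = [s/(n + δ)]^(α/(1−α)), we have s/(n + δ) = (y*)^((1−α)/α) = 2.39^1.8571 = 5.0434.
Therefore s = 5.0434 × (n + δ) = 5.0434 × 0.087 = 0.4388.

s ≈ 0.439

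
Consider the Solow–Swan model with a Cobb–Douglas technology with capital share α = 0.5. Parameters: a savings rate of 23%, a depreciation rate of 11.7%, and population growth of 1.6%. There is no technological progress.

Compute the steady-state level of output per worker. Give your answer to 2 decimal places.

In steady state, investment equals break-even investment: s·k^α = (n + δ)·k.
Rearranging, k^(1−α) = s / (n + δ).
k^0.5 = 0.23 / (0.016 + 0.117) = 0.23 / 0.133 = 1.7293
k* = 1.7293^(1/0.5) ≈ 2.9905
y* = (k*)^α = 2.9905^0.5 ≈ 1.7293

y* = 1.73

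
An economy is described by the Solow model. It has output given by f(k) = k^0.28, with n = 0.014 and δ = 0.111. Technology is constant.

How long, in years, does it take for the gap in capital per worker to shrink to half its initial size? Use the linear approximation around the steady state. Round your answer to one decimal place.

t_½ ≈ 7.7 years

Near the steady state the convergence rate is λ = (1 − α)(n + δ).
λ = (1 − 0.28) × 0.125 = 0.72 × 0.125 = 0.0900
Half-life = ln 2 / λ = 0.6931 / 0.0900 ≈ 7.70 years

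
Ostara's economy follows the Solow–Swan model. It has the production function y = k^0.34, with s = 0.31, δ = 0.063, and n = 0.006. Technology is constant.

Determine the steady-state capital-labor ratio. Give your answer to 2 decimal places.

k* ≈ 9.74

Steady state requires s·f(k) = (n + δ)·k, i.e. s·k^α = (n + δ)·k.
Rearranging, k^(1−α) = s / (n + δ).
k^0.66 = 0.31 / (0.006 + 0.063) = 0.31 / 0.069 = 4.4928
k* = 4.4928^(1/0.66) ≈ 9.7423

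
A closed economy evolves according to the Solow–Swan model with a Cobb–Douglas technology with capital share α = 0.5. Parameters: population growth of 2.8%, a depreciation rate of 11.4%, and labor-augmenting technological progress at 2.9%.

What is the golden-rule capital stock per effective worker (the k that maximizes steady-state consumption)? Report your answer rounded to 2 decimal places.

The golden rule sets f'(k) = n + g + δ, i.e. α·k^(α−1) = n + g + δ.
So k^(1−α) = α / (n + g + δ) = 0.5 / 0.171 = 2.9240.
k_gold = 2.9240^(1/0.5) ≈ 8.5498

k_gold ≈ 8.55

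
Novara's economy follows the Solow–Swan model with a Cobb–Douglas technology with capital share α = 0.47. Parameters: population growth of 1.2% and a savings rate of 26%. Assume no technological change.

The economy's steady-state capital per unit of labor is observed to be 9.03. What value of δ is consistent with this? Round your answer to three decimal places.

δ ≈ 0.069

At the steady state, Δk = 0, so s·k^α = (n + δ)·k.
So s / (n + δ) = (k*)^(1−α) = 9.03^0.53 = 3.2101.
Therefore n + δ = s / 3.2101 = 0.26 / 3.2101 = 0.0810, so δ = 0.0810 − 0.012 = 0.0690.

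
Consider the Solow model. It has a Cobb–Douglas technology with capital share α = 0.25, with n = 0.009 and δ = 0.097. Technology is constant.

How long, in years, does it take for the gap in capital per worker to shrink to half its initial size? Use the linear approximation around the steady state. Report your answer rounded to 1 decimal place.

Near the steady state the convergence rate is λ = (1 − α)(n + δ).
λ = (1 − 0.25) × 0.106 = 0.75 × 0.106 = 0.0795
Half-life = ln 2 / λ = 0.6931 / 0.0795 ≈ 8.72 years

half-life ≈ 8.7 years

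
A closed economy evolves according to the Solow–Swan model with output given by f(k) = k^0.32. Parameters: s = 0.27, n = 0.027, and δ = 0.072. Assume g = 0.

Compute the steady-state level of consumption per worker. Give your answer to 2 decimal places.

c* = 1.17

In steady state, investment equals break-even investment: s·k^α = (n + δ)·k.
Rearranging, k^(1−α) = s / (n + δ).
k^0.68 = 0.27 / (0.027 + 0.072) = 0.27 / 0.099 = 2.7273
k* = 2.7273^(1/0.68) ≈ 4.3730
y* = (k*)^α = 4.3730^0.32 ≈ 1.6034
c* = (1 − s)·y* = (1 − 0.27) × 1.6034 ≈ 1.1705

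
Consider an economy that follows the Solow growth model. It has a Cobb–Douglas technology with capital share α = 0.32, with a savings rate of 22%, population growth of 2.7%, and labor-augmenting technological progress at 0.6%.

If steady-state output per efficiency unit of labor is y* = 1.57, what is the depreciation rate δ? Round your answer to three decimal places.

δ ≈ 0.051

At the steady state, Δk = 0, so s·k^α = (n + g + δ)·k.
Since y* = [s/(n + g + δ)]^(α/(1−α)), we have s/(n + g + δ) = (y*)^((1−α)/α) = 1.57^2.125 = 2.6079.
Therefore n + g + δ = s / 2.6079 = 0.22 / 2.6079 = 0.0844, so δ = 0.0844 − 0.033 = 0.0514.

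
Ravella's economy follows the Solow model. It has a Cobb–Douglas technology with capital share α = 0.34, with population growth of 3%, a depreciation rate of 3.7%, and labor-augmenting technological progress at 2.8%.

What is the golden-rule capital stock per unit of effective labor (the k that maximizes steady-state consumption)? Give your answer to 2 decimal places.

k_gold ≈ 6.90

The golden rule sets f'(k) = n + g + δ, i.e. α·k^(α−1) = n + g + δ.
So k^(1−α) = α / (n + g + δ) = 0.34 / 0.095 = 3.5789.
k_gold = 3.5789^(1/0.66) ≈ 6.9026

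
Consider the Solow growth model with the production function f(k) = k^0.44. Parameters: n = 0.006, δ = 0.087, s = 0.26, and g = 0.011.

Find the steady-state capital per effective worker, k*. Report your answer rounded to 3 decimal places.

In steady state, investment equals break-even investment: s·k^α = (n + g + δ)·k.
Rearranging, k^(1−α) = s / (n + g + δ).
k^0.56 = 0.26 / (0.006 + 0.011 + 0.087) = 0.26 / 0.104 = 2.5000
k* = 2.5000^(1/0.56) ≈ 5.1358

k* ≈ 5.136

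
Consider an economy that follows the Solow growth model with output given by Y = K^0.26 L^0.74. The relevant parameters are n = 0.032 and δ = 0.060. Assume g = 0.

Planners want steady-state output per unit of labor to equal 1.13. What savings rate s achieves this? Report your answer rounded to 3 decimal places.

s ≈ 0.130

Steady state requires s·f(k) = (n + δ)·k, i.e. s·k^α = (n + δ)·k.
Since y* = [s/(n + δ)]^(α/(1−α)), we have s/(n + δ) = (y*)^((1−α)/α) = 1.13^2.8462 = 1.4160.
Therefore s = 1.4160 × (n + δ) = 1.4160 × 0.092 = 0.1303.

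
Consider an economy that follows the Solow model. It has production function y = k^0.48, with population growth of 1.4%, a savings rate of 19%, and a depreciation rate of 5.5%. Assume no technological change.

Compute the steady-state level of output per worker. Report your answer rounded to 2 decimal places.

y* = 2.55

Steady state requires s·f(k) = (n + δ)·k, i.e. s·k^α = (n + δ)·k.
Rearranging, k^(1−α) = s / (n + δ).
k^0.52 = 0.19 / (0.014 + 0.055) = 0.19 / 0.069 = 2.7536
k* = 2.7536^(1/0.52) ≈ 7.0140
y* = (k*)^α = 7.0140^0.48 ≈ 2.5472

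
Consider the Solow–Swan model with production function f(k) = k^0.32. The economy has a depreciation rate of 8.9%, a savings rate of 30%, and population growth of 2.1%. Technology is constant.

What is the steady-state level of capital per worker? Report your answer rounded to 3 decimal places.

k* ≈ 4.373

At the steady state, Δk = 0, so s·k^α = (n + δ)·k.
Rearranging, k^(1−α) = s / (n + δ).
k^0.68 = 0.30 / (0.021 + 0.089) = 0.30 / 0.110 = 2.7273
k* = 2.7273^(1/0.68) ≈ 4.3730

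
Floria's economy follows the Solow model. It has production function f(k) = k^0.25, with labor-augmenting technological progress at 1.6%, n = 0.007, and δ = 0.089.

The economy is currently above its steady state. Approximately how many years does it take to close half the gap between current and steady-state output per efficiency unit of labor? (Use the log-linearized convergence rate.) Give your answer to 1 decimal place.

t_½ ≈ 8.3 years

Near the steady state the convergence rate is λ = (1 − α)(n + g + δ).
λ = (1 − 0.25) × 0.112 = 0.75 × 0.112 = 0.0840
Half-life = ln 2 / λ = 0.6931 / 0.0840 ≈ 8.25 years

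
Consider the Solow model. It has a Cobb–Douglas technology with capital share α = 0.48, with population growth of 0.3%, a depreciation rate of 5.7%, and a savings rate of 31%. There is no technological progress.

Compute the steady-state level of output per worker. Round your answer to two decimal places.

At the steady state, Δk = 0, so s·k^α = (n + δ)·k.
Rearranging, k^(1−α) = s / (n + δ).
k^0.52 = 0.31 / (0.003 + 0.057) = 0.31 / 0.060 = 5.1667
k* = 5.1667^(1/0.52) ≈ 23.5269
y* = (k*)^α = 23.5269^0.48 ≈ 4.5536

y* = 4.55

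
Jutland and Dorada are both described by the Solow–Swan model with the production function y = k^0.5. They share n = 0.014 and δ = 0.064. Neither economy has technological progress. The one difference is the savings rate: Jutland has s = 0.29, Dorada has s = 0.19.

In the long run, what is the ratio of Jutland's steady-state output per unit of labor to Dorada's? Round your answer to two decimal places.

Steady-state y* = [s/(n + δ)]^(α/(1−α)), so the ratio is [ (s_J/(n + δ)_J) / (s_D/(n + δ)_D) ]^1.
s_J/(n + δ)_J = 0.29/0.078 = 3.7179; s_D/(n + δ)_D = 0.19/0.078 = 2.4359.
Ratio = (3.7179/2.4359)^1 = 1.5263^1 ≈ 1.5263

y*_J / y*_D ≈ 1.53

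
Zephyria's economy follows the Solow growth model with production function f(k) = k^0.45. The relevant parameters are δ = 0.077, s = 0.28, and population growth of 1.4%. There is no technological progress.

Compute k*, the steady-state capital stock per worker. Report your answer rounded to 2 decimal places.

At the steady state, Δk = 0, so s·k^α = (n + δ)·k.
Rearranging, k^(1−α) = s / (n + δ).
k^0.55 = 0.28 / (0.014 + 0.077) = 0.28 / 0.091 = 3.0769
k* = 3.0769^(1/0.55) ≈ 7.7175

k* ≈ 7.72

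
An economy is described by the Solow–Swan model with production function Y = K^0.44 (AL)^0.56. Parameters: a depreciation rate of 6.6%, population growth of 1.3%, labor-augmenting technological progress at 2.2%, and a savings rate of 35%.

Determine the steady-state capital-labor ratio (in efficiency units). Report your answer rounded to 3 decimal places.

k* = 9.201

Steady state requires s·f(k) = (n + g + δ)·k, i.e. s·k^α = (n + g + δ)·k.
Dividing both sides by k: k^(1−α) = s / (n + g + δ).
k^0.56 = 0.35 / (0.013 + 0.022 + 0.066) = 0.35 / 0.101 = 3.4653
k* = 3.4653^(1/0.56) ≈ 9.2007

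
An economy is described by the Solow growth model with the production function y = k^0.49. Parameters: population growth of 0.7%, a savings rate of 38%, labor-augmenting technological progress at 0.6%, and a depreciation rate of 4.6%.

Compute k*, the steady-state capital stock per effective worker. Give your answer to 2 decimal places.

Steady state requires s·f(k) = (n + g + δ)·k, i.e. s·k^α = (n + g + δ)·k.
Dividing both sides by k: k^(1−α) = s / (n + g + δ).
k^0.51 = 0.38 / (0.007 + 0.006 + 0.046) = 0.38 / 0.059 = 6.4407
k* = 6.4407^(1/0.51) ≈ 38.5606

k* = 38.56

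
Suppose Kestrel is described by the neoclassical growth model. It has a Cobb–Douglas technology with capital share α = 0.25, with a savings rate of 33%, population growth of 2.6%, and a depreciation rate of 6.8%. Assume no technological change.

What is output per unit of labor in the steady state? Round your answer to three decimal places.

In steady state, investment equals break-even investment: s·k^α = (n + δ)·k.
Dividing both sides by k: k^(1−α) = s / (n + δ).
k^0.75 = 0.33 / (0.026 + 0.068) = 0.33 / 0.094 = 3.5106
k* = 3.5106^(1/0.75) ≈ 5.3355
y* = (k*)^α = 5.3355^0.25 ≈ 1.5198

y* ≈ 1.520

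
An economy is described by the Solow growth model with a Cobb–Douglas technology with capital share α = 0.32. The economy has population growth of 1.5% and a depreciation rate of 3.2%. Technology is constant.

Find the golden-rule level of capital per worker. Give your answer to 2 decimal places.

The golden rule sets f'(k) = n + δ, i.e. α·k^(α−1) = n + δ.
So k^(1−α) = α / (n + δ) = 0.32 / 0.047 = 6.8085.
k_gold = 6.8085^(1/0.68) ≈ 16.7910

k_gold ≈ 16.79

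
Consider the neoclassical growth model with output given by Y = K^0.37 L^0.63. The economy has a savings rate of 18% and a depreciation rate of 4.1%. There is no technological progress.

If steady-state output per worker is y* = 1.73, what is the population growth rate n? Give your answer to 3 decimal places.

n ≈ 0.030

At the steady state, Δk = 0, so s·k^α = (n + δ)·k.
Since y* = [s/(n + δ)]^(α/(1−α)), we have s/(n + δ) = (y*)^((1−α)/α) = 1.73^1.7027 = 2.5429.
Therefore n + δ = s / 2.5429 = 0.18 / 2.5429 = 0.0708, so n = 0.0708 − 0.041 = 0.0298.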